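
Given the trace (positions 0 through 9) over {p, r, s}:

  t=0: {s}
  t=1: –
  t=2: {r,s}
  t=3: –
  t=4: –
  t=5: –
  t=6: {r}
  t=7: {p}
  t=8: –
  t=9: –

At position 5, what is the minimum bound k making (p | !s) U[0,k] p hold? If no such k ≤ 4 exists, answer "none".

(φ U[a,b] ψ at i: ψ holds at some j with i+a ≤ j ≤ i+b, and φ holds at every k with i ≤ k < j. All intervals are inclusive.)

Need earliest j ≥ 5 with p, and (p | !s) at every k in [5,j-1].
  j=5: rhs fails.
  j=6: rhs fails.
  j=7: rhs holds; lhs holds on [5,6]. k = 2.

2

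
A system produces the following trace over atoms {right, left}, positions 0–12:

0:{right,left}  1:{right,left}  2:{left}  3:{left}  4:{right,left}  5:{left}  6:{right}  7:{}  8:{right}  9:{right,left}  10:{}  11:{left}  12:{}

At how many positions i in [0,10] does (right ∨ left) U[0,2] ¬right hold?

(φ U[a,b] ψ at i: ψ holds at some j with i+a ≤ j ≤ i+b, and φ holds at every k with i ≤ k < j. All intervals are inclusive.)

Evaluate at each i in [0,10]:
  i=0: ✓ (rhs at j=2; lhs holds on [0,1])
  i=1: ✓ (rhs at j=2; lhs holds on [1,1])
  i=2: ✓ (rhs at j=2)
  i=3: ✓ (rhs at j=3)
  i=4: ✓ (rhs at j=5; lhs holds on [4,4])
  i=5: ✓ (rhs at j=5)
  i=6: ✓ (rhs at j=7; lhs holds on [6,6])
  i=7: ✓ (rhs at j=7)
  i=8: ✓ (rhs at j=10; lhs holds on [8,9])
  i=9: ✓ (rhs at j=10; lhs holds on [9,9])
  i=10: ✓ (rhs at j=10)
Positions where it holds: {0, 1, 2, 3, 4, 5, 6, 7, 8, 9, 10} → 11.

11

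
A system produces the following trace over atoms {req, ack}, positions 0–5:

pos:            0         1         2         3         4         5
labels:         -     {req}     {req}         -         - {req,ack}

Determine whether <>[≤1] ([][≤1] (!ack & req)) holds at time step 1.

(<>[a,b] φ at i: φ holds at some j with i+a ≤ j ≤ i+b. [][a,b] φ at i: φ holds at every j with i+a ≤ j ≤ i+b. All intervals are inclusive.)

Check [][≤1] (!ack & req) at each j in [1,2]:
  j=1: holds on [1,2]
  j=2: fails at 3
Found at j=1 → formula holds.

Yes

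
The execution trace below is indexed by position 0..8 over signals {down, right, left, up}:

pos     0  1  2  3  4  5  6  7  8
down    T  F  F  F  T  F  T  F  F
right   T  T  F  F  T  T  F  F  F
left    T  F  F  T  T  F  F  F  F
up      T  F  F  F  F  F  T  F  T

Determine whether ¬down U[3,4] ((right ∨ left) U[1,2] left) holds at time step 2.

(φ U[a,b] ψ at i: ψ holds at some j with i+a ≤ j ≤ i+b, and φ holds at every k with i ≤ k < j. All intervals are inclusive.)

Need some j in [5,6] with ((right ∨ left) U[1,2] left), and ¬down at every k in [2,j-1].
  j=5: ((right ∨ left) U[1,2] left) — fails.
  j=6: ((right ∨ left) U[1,2] left) — fails.
No j in the window works → until fails.

No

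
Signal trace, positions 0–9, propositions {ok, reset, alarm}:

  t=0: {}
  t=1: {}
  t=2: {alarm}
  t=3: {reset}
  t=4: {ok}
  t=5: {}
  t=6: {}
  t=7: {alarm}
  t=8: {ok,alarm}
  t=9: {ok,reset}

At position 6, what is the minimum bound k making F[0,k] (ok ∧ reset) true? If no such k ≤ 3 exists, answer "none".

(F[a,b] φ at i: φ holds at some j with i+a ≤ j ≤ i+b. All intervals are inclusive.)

Scan j = 6,7,… for (ok ∧ reset):
  j=6: fails
  j=7: fails
  j=8: fails
  j=9: holds
First hit at j=9, so smallest k = 9-6 = 3.

3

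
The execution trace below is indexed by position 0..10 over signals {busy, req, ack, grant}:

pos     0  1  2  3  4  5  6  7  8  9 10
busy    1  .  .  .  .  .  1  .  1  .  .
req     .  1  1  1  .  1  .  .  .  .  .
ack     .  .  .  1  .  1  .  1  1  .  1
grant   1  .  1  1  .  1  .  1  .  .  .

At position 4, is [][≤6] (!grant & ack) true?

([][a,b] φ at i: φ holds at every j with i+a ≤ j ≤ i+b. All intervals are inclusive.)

Check (!grant & ack) at every j in [4,10]:
  j=4: false
  j=5: false
  j=6: false
  j=7: false
  j=8: true
  j=9: false
  j=10: true
Fails at j=4 → formula fails.

False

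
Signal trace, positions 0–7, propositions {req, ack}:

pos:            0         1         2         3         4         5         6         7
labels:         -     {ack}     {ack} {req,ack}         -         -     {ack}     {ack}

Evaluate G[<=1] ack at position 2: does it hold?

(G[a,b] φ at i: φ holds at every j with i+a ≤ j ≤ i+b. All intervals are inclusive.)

Check ack at every j in [2,3]:
  j=2: true
  j=3: true
All positions satisfy it → formula holds.

Holds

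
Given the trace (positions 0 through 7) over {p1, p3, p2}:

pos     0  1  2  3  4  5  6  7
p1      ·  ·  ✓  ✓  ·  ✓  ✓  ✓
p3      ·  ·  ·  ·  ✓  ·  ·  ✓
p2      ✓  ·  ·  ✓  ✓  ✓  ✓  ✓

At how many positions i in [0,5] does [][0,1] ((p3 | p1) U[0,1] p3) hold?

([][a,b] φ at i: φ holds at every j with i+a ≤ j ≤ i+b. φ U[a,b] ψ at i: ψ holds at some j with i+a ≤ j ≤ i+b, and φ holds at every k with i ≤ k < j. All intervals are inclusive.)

Evaluate at each i in [0,5]:
  i=0: ✗ (fails at j=0)
  i=1: ✗ (fails at j=1)
  i=2: ✗ (fails at j=2)
  i=3: ✓ (all of [3,4])
  i=4: ✗ (fails at j=5)
  i=5: ✗ (fails at j=5)
Positions where it holds: {3} → 1.

1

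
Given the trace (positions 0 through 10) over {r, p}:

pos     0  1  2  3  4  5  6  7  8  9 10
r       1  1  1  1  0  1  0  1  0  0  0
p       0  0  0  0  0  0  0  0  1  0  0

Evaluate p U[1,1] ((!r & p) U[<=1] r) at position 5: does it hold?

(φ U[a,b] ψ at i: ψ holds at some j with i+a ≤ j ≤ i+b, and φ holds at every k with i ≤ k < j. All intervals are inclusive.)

No

Need some j in [6,6] with ((!r & p) U[<=1] r), and p at every k in [5,j-1].
  j=6: ((!r & p) U[<=1] r) — fails.
No j in the window works → until fails.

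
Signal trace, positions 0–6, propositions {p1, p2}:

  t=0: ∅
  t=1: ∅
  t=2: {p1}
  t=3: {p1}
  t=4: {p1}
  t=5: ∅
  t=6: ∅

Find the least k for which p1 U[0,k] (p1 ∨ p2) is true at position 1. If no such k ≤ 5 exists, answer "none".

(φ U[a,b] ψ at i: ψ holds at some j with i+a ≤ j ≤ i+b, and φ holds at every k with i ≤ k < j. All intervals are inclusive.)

Need earliest j ≥ 1 with (p1 ∨ p2), and p1 at every k in [1,j-1].
  j=1: rhs fails.
  j=2: rhs holds but lhs fails at k=1.
  j=3: rhs holds but lhs fails at k=1.
  j=4: rhs holds but lhs fails at k=1.
  j=5: rhs fails.
  j=6: rhs fails.
No witness within the range → none.

none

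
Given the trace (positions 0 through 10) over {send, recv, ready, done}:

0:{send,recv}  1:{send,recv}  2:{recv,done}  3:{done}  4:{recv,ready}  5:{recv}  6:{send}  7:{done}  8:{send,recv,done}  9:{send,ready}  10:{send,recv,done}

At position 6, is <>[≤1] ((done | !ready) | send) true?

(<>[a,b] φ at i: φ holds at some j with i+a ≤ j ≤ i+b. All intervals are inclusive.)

Check ((done | !ready) | send) at each j in [6,7]:
  j=6: true
  j=7: true
Found at j=6 → formula holds.

True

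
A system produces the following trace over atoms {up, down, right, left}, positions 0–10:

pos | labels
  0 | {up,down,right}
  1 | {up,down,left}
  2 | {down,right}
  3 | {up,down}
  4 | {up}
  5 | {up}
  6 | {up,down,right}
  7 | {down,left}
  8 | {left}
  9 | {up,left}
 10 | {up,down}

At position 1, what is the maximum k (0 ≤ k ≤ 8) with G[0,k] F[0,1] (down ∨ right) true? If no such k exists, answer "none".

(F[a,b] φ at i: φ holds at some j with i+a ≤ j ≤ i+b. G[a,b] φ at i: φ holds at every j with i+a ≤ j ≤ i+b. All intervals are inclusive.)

2

F[0,1] (down ∨ right) must hold from j=1 onward; find where it first fails.
  j=1: holds
  j=2: holds
  j=3: holds
  j=4: fails
Holds on [1,3], so largest k = 2.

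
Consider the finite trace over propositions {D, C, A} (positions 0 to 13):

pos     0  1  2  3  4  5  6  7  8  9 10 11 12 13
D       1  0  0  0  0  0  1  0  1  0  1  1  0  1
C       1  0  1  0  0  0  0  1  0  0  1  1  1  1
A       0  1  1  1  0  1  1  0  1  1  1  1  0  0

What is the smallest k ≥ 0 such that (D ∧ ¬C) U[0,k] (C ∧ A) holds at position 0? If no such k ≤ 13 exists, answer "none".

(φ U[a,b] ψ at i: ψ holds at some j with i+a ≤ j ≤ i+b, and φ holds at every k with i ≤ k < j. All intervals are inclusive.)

none

Need earliest j ≥ 0 with (C ∧ A), and (D ∧ ¬C) at every k in [0,j-1].
  j=0: rhs fails.
  j=1: rhs fails.
  j=2: rhs holds but lhs fails at k=0.
  j=3: rhs fails.
  j=4: rhs fails.
  j=5: rhs fails.
  j=6: rhs fails.
  j=7: rhs fails.
  j=8: rhs fails.
  j=9: rhs fails.
  j=10: rhs holds but lhs fails at k=0.
  j=11: rhs holds but lhs fails at k=0.
  j=12: rhs fails.
  j=13: rhs fails.
No witness within the range → none.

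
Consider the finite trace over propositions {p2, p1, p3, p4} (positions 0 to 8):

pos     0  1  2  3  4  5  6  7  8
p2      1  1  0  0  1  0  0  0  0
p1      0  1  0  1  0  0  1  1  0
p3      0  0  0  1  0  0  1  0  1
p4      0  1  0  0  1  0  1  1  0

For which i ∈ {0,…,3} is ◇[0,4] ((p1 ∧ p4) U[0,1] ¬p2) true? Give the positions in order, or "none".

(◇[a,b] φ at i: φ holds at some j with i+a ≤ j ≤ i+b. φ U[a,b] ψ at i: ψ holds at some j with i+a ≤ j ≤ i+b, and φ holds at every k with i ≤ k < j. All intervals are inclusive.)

0, 1, 2, 3

Evaluate at each i in [0,3]:
  i=0: ✓ (witness j=1)
  i=1: ✓ (witness j=1)
  i=2: ✓ (witness j=2)
  i=3: ✓ (witness j=3)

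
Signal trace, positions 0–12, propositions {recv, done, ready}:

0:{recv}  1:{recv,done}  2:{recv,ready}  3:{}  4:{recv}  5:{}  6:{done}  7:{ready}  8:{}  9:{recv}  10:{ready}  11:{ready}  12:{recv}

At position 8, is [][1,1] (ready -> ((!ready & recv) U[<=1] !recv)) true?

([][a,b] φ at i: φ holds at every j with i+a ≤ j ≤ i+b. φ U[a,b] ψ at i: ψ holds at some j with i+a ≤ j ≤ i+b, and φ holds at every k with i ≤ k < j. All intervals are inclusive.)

Check (ready -> ((!ready & recv) U[<=1] !recv)) at every j in [9,9]:
  j=9: antecedent false → ✓
All positions satisfy it → formula holds.

True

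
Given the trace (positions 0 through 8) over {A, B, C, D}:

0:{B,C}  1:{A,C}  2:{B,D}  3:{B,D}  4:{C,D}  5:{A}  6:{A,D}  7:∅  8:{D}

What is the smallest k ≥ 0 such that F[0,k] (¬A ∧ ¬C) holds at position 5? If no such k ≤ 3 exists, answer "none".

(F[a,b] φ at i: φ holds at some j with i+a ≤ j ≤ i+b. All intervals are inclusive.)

Scan j = 5,6,… for (¬A ∧ ¬C):
  j=5: fails
  j=6: fails
  j=7: holds
First hit at j=7, so smallest k = 7-5 = 2.

2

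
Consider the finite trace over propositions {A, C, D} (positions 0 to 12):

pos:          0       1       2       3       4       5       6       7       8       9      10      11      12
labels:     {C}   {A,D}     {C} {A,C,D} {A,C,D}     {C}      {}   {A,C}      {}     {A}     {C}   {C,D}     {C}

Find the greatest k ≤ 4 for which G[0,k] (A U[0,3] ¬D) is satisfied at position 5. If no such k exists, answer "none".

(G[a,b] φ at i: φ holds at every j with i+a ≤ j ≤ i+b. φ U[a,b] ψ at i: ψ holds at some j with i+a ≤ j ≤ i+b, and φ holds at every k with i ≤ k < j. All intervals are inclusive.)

4

(A U[0,3] ¬D) must hold from j=5 onward; find where it first fails.
  j=5: holds
  j=6: holds
  j=7: holds
  j=8: holds
  j=9: holds
Holds through j=9; largest k = 4.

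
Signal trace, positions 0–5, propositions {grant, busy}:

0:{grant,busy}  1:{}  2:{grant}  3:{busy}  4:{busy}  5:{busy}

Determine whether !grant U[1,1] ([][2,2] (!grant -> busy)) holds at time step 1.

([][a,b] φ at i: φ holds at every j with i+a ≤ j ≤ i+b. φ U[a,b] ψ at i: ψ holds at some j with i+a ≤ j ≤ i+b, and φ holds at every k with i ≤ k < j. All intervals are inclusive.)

Holds

Need some j in [2,2] with [][2,2] (!grant -> busy), and !grant at every k in [1,j-1].
  j=2: [][2,2] (!grant -> busy) holds; !grant holds at every k in [1,1] → satisfied.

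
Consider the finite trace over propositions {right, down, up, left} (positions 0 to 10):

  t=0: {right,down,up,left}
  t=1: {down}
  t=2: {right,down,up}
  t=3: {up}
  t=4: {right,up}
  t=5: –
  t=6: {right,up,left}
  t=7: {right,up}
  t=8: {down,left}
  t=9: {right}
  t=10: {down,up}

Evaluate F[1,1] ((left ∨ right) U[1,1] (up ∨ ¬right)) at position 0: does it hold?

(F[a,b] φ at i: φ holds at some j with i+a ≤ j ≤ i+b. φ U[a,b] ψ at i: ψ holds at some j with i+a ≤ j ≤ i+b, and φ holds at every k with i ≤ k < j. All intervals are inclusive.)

Check ((left ∨ right) U[1,1] (up ∨ ¬right)) at each j in [1,1]:
  j=1: fails
No position in the window satisfies it → formula fails.

False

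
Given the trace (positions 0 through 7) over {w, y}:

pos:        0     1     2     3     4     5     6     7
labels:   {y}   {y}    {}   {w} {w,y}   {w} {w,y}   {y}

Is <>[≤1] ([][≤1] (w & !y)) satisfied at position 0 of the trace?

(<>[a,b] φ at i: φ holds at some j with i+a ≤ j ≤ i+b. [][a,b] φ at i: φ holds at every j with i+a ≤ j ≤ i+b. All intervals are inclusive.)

Check [][≤1] (w & !y) at each j in [0,1]:
  j=0: fails at 0
  j=1: fails at 1
No position in the window satisfies it → formula fails.

No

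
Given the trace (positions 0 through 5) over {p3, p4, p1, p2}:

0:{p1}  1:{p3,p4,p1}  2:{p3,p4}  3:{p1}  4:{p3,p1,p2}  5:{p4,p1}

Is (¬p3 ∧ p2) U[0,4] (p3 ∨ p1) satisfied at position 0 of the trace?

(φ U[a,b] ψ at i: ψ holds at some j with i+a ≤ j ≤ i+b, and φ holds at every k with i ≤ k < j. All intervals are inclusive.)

Need some j in [0,4] with (p3 ∨ p1), and (¬p3 ∧ p2) at every k in [0,j-1].
  j=0: (p3 ∨ p1) holds; no prefix to check → satisfied.

Holds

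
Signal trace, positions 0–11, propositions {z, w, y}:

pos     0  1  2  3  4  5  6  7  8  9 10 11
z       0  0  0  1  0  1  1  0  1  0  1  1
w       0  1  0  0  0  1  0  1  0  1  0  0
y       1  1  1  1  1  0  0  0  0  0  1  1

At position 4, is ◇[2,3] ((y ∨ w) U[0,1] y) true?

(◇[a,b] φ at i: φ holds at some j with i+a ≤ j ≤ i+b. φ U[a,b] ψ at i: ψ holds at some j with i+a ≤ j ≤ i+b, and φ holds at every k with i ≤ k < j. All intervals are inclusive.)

No

Check ((y ∨ w) U[0,1] y) at each j in [6,7]:
  j=6: fails
  j=7: fails
No position in the window satisfies it → formula fails.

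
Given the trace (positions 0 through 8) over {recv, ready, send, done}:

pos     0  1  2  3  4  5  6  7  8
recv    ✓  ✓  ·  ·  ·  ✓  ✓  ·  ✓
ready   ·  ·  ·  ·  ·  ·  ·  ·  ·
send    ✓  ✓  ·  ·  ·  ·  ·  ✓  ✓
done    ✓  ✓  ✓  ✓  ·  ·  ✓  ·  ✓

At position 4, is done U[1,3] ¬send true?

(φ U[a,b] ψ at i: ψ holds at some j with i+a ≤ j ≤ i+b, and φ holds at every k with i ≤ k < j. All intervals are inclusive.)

Need some j in [5,7] with ¬send, and done at every k in [4,j-1].
  j=5: ¬send holds, but done fails at k=4 → not this j.
  j=6: ¬send holds, but done fails at k=4 → not this j.
  j=7: ¬send false.
No j in the window works → until fails.

Does not hold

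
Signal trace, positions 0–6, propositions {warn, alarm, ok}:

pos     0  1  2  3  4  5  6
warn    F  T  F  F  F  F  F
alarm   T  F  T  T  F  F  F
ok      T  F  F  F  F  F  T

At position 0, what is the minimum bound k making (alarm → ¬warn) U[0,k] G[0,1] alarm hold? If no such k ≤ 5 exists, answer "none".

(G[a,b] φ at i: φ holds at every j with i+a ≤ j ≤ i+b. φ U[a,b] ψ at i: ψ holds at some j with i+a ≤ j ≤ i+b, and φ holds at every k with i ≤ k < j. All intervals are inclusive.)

2

Need earliest j ≥ 0 with G[0,1] alarm, and (alarm → ¬warn) at every k in [0,j-1].
  j=0: rhs fails.
  j=1: rhs fails.
  j=2: rhs holds; lhs holds on [0,1]. k = 2.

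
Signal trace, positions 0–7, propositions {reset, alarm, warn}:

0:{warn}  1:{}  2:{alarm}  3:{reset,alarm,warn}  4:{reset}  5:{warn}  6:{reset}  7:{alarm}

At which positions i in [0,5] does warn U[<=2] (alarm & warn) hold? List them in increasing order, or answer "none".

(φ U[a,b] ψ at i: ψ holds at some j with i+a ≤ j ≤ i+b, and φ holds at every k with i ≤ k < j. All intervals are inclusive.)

3

Evaluate at each i in [0,5]:
  i=0: ✗ (no rhs in [0,2])
  i=1: ✗ (lhs fails at k=1 before rhs at j=3)
  i=2: ✗ (lhs fails at k=2 before rhs at j=3)
  i=3: ✓ (rhs at j=3)
  i=4: ✗ (no rhs in [4,6])
  i=5: ✗ (no rhs in [5,7])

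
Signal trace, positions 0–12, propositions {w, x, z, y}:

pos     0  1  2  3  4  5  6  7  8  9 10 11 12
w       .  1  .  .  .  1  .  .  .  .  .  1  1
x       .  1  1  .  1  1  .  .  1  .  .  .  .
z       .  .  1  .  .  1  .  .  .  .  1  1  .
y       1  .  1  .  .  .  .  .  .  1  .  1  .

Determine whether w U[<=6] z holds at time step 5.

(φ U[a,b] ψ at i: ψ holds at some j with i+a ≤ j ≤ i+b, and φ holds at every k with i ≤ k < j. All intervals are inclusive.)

Need some j in [5,11] with z, and w at every k in [5,j-1].
  j=5: z holds; no prefix to check → satisfied.

True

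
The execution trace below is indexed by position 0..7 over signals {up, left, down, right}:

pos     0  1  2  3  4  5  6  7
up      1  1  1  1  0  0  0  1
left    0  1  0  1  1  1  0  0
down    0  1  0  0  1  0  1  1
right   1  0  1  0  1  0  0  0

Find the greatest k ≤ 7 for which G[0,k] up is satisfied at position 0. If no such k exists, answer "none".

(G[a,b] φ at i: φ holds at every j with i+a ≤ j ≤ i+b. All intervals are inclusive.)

3

up must hold from j=0 onward; find where it first fails.
  j=0: holds
  j=1: holds
  j=2: holds
  j=3: holds
  j=4: fails
Holds on [0,3], so largest k = 3.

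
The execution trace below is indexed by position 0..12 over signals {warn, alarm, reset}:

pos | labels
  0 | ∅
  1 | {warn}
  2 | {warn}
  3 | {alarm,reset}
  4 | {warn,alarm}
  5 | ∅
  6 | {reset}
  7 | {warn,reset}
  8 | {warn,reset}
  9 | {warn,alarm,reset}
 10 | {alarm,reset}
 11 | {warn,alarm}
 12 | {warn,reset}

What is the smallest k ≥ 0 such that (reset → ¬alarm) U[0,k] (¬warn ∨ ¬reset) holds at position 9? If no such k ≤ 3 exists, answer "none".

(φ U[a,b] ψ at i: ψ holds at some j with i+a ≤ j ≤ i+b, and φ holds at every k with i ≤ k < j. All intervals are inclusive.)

none

Need earliest j ≥ 9 with (¬warn ∨ ¬reset), and (reset → ¬alarm) at every k in [9,j-1].
  j=9: rhs fails.
  j=10: rhs holds but lhs fails at k=9.
  j=11: rhs holds but lhs fails at k=9.
  j=12: rhs fails.
No witness within the range → none.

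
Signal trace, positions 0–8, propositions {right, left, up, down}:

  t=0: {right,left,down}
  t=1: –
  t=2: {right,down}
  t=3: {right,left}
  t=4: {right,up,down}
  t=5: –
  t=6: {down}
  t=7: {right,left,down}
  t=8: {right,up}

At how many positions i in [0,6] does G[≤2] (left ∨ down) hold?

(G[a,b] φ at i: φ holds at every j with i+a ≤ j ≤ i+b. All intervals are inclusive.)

Evaluate at each i in [0,6]:
  i=0: ✗ (fails at j=1)
  i=1: ✗ (fails at j=1)
  i=2: ✓ (all of [2,4])
  i=3: ✗ (fails at j=5)
  i=4: ✗ (fails at j=5)
  i=5: ✗ (fails at j=5)
  i=6: ✗ (fails at j=8)
Positions where it holds: {2} → 1.

1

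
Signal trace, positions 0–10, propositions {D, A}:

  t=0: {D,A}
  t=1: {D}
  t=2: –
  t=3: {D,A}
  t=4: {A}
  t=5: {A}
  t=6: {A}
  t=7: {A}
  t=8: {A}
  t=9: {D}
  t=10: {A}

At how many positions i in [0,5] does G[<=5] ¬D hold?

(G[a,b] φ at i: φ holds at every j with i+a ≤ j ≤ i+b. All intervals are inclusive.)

0

Evaluate at each i in [0,5]:
  i=0: ✗ (fails at j=0)
  i=1: ✗ (fails at j=1)
  i=2: ✗ (fails at j=3)
  i=3: ✗ (fails at j=3)
  i=4: ✗ (fails at j=9)
  i=5: ✗ (fails at j=9)
Positions where it holds: {} → 0.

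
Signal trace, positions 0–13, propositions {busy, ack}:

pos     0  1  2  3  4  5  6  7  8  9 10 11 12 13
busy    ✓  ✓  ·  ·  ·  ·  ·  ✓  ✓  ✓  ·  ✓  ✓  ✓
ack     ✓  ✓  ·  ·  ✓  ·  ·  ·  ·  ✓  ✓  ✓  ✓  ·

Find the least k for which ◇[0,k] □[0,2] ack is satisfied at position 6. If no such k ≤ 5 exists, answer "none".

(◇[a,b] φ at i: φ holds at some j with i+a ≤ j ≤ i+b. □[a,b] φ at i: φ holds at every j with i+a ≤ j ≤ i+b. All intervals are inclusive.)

Scan j = 6,7,… for □[0,2] ack:
  j=6: fails
  j=7: fails
  j=8: fails
  j=9: holds
First hit at j=9, so smallest k = 9-6 = 3.

3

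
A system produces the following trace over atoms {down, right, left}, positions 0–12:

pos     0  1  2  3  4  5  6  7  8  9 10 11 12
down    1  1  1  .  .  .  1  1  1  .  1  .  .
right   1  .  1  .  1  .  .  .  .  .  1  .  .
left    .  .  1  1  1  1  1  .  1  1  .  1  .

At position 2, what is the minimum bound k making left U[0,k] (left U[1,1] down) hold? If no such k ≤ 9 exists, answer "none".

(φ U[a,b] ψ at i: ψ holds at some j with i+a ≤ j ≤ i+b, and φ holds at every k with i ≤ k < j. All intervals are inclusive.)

3

Need earliest j ≥ 2 with (left U[1,1] down), and left at every k in [2,j-1].
  j=2: rhs fails.
  j=3: rhs fails.
  j=4: rhs fails.
  j=5: rhs holds; lhs holds on [2,4]. k = 3.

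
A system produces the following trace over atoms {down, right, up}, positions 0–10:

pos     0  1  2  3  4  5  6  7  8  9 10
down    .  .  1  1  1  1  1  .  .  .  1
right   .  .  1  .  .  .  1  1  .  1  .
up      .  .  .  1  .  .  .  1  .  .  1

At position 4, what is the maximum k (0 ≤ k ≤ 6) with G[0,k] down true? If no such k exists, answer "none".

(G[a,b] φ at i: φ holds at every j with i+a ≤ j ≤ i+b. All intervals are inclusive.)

down must hold from j=4 onward; find where it first fails.
  j=4: holds
  j=5: holds
  j=6: holds
  j=7: fails
Holds on [4,6], so largest k = 2.

2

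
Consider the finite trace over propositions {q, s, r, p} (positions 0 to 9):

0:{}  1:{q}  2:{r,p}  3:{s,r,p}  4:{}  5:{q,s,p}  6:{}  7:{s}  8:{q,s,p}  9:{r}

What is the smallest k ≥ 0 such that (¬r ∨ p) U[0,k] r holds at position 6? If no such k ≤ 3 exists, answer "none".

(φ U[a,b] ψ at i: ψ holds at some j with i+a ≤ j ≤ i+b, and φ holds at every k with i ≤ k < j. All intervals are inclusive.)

3

Need earliest j ≥ 6 with r, and (¬r ∨ p) at every k in [6,j-1].
  j=6: rhs fails.
  j=7: rhs fails.
  j=8: rhs fails.
  j=9: rhs holds; lhs holds on [6,8]. k = 3.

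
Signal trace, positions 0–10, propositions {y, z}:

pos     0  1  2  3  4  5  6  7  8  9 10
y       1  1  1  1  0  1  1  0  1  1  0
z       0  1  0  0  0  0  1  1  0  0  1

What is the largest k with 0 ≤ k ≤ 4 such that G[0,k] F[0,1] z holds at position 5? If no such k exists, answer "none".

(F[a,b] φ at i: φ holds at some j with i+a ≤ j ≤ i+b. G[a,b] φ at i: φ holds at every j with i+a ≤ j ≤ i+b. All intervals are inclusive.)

2

F[0,1] z must hold from j=5 onward; find where it first fails.
  j=5: holds
  j=6: holds
  j=7: holds
  j=8: fails
Holds on [5,7], so largest k = 2.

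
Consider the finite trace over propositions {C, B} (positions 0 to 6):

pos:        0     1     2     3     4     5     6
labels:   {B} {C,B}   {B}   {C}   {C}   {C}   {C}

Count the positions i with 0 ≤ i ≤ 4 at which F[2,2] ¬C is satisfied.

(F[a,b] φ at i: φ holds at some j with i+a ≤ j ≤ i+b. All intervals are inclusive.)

1

Evaluate at each i in [0,4]:
  i=0: ✓ (witness j=2)
  i=1: ✗ (none in [3,3])
  i=2: ✗ (none in [4,4])
  i=3: ✗ (none in [5,5])
  i=4: ✗ (none in [6,6])
Positions where it holds: {0} → 1.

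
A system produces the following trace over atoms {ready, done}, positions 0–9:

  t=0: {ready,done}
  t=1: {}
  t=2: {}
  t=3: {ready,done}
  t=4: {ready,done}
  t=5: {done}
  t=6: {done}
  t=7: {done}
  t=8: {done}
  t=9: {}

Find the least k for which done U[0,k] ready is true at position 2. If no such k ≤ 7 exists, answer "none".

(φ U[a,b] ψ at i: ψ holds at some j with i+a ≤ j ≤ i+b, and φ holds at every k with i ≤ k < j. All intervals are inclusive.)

Need earliest j ≥ 2 with ready, and done at every k in [2,j-1].
  j=2: rhs fails.
  j=3: rhs holds but lhs fails at k=2.
  j=4: rhs holds but lhs fails at k=2.
  j=5: rhs fails.
  j=6: rhs fails.
  j=7: rhs fails.
  j=8: rhs fails.
  j=9: rhs fails.
No witness within the range → none.

none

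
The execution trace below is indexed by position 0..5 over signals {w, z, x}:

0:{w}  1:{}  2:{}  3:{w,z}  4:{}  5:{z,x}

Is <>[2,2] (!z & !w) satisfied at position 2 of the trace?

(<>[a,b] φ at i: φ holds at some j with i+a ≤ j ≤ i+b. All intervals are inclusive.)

Check (!z & !w) at each j in [4,4]:
  j=4: true
Found at j=4 → formula holds.

Holds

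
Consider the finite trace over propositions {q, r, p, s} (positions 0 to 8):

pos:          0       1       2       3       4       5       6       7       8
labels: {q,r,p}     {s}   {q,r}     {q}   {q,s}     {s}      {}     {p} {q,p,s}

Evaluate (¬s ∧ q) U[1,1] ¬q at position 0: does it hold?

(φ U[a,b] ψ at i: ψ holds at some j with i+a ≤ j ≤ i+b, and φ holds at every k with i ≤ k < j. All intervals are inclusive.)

Holds

Need some j in [1,1] with ¬q, and (¬s ∧ q) at every k in [0,j-1].
  j=1: ¬q holds; (¬s ∧ q) holds at every k in [0,0] → satisfied.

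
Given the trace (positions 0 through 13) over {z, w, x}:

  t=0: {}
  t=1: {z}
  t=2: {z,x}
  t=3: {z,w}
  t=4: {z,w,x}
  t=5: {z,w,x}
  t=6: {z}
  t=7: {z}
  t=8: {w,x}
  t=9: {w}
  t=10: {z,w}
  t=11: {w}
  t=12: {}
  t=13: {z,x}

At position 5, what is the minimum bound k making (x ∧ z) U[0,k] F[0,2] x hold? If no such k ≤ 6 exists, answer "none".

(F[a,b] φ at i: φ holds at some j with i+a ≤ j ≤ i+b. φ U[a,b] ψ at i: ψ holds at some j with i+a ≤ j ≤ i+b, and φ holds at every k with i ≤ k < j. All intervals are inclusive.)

0

Need earliest j ≥ 5 with F[0,2] x, and (x ∧ z) at every k in [5,j-1].
  j=5: rhs holds (empty prefix). k = 0.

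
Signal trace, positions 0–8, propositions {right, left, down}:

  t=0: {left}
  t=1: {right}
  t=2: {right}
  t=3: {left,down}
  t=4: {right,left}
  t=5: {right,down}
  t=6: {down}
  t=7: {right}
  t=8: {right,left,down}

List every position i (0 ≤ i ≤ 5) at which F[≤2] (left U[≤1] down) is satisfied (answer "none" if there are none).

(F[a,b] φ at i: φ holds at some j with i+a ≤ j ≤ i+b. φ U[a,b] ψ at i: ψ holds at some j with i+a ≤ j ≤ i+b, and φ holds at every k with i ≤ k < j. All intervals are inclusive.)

1, 2, 3, 4, 5

Evaluate at each i in [0,5]:
  i=0: ✗ (none in [0,2])
  i=1: ✓ (witness j=3)
  i=2: ✓ (witness j=3)
  i=3: ✓ (witness j=3)
  i=4: ✓ (witness j=4)
  i=5: ✓ (witness j=5)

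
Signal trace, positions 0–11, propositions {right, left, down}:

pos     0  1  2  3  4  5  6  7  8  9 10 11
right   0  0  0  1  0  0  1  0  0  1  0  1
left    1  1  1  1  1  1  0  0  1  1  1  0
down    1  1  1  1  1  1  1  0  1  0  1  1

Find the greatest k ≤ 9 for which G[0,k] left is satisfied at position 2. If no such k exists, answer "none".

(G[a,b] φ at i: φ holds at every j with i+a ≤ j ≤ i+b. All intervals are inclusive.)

3

left must hold from j=2 onward; find where it first fails.
  j=2: holds
  j=3: holds
  j=4: holds
  j=5: holds
  j=6: fails
Holds on [2,5], so largest k = 3.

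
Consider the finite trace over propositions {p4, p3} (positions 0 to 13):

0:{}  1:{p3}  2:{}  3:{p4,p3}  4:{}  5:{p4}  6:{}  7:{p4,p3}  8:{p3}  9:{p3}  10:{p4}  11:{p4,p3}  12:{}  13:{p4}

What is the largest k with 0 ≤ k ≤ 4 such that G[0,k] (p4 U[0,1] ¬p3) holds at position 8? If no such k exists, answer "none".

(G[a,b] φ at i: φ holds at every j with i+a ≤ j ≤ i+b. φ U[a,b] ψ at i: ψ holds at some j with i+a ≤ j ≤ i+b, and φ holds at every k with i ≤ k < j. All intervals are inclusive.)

(p4 U[0,1] ¬p3) must hold from j=8 onward; find where it first fails.
  j=8: fails → no k works.

none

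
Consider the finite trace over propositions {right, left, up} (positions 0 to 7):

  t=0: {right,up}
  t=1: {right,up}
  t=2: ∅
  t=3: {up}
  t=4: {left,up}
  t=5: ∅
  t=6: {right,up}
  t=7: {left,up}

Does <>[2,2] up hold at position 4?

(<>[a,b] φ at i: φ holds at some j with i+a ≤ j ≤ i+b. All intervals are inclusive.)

True

Check up at each j in [6,6]:
  j=6: true
Found at j=6 → formula holds.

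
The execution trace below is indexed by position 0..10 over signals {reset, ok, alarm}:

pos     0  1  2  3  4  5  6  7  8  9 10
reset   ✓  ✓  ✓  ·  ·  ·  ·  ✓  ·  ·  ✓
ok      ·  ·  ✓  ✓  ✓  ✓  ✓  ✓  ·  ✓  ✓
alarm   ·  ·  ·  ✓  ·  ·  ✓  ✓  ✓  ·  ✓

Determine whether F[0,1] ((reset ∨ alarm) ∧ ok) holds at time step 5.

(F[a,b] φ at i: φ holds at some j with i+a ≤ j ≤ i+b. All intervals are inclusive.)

Check ((reset ∨ alarm) ∧ ok) at each j in [5,6]:
  j=5: false
  j=6: true
Found at j=6 → formula holds.

True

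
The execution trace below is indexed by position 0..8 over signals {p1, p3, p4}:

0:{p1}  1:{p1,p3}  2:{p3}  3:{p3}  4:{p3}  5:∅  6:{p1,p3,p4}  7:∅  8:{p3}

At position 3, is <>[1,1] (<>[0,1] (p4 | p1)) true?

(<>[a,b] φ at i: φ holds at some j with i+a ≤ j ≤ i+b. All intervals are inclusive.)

False

Check <>[0,1] (p4 | p1) at each j in [4,4]:
  j=4: fails (none in [4,5])
No position in the window satisfies it → formula fails.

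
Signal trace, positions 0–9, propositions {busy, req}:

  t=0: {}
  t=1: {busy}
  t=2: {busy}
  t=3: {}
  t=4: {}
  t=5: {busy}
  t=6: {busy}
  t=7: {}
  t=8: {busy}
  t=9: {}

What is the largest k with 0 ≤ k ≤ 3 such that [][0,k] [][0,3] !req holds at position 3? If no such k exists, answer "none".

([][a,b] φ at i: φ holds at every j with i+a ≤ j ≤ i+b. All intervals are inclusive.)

[][0,3] !req must hold from j=3 onward; find where it first fails.
  j=3: holds
  j=4: holds
  j=5: holds
  j=6: holds
Holds through j=6; largest k = 3.

3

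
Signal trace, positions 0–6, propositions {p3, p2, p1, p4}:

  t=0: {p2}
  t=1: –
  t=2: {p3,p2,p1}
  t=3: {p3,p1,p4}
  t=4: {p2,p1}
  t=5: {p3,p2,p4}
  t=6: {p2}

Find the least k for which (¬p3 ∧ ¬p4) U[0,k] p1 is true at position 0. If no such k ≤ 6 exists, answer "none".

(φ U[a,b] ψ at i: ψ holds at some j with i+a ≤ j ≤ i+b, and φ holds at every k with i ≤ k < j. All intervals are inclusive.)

2

Need earliest j ≥ 0 with p1, and (¬p3 ∧ ¬p4) at every k in [0,j-1].
  j=0: rhs fails.
  j=1: rhs fails.
  j=2: rhs holds; lhs holds on [0,1]. k = 2.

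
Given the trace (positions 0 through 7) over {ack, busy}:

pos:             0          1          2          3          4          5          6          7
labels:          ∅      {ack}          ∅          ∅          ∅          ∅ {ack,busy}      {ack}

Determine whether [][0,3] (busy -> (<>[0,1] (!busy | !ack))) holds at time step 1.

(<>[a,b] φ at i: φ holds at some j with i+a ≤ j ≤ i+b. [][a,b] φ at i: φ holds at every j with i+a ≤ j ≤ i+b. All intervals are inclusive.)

True

Check (busy -> (<>[0,1] (!busy | !ack))) at every j in [1,4]:
  j=1: antecedent false → ✓
  j=2: antecedent false → ✓
  j=3: antecedent false → ✓
  j=4: antecedent false → ✓
All positions satisfy it → formula holds.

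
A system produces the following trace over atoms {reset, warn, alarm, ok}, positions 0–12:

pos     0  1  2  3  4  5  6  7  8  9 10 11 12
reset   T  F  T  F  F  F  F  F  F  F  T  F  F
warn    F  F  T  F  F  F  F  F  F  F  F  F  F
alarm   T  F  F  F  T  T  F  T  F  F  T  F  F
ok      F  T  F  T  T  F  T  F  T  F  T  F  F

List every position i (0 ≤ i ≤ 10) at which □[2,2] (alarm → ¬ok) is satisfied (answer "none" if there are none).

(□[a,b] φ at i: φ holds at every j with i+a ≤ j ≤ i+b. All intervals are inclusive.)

Evaluate at each i in [0,10]:
  i=0: ✓ (all of [2,2])
  i=1: ✓ (all of [3,3])
  i=2: ✗ (fails at j=4)
  i=3: ✓ (all of [5,5])
  i=4: ✓ (all of [6,6])
  i=5: ✓ (all of [7,7])
  i=6: ✓ (all of [8,8])
  i=7: ✓ (all of [9,9])
  i=8: ✗ (fails at j=10)
  i=9: ✓ (all of [11,11])
  i=10: ✓ (all of [12,12])

0, 1, 3, 4, 5, 6, 7, 9, 10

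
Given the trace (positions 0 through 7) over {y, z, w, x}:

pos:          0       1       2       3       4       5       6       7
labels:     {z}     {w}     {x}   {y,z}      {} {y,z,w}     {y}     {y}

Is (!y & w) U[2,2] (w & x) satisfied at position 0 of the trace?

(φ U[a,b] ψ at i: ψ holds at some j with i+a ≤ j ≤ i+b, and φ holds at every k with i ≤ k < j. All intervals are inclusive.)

Does not hold

Need some j in [2,2] with (w & x), and (!y & w) at every k in [0,j-1].
  j=2: (w & x) false.
No j in the window works → until fails.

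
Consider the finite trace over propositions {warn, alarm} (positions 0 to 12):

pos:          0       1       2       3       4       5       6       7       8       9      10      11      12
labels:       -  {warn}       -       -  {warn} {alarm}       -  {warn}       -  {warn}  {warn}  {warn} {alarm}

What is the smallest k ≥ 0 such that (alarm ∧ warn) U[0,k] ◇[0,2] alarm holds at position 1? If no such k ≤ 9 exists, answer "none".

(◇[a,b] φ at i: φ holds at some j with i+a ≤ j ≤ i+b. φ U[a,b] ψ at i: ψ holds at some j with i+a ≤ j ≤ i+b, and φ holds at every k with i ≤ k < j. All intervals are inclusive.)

Need earliest j ≥ 1 with ◇[0,2] alarm, and (alarm ∧ warn) at every k in [1,j-1].
  j=1: rhs fails.
  j=2: rhs fails.
  j=3: rhs holds but lhs fails at k=1.
  j=4: rhs holds but lhs fails at k=1.
  j=5: rhs holds but lhs fails at k=1.
  j=6: rhs fails.
  j=7: rhs fails.
  j=8: rhs fails.
  j=9: rhs fails.
  j=10: rhs holds but lhs fails at k=1.
No witness within the range → none.

none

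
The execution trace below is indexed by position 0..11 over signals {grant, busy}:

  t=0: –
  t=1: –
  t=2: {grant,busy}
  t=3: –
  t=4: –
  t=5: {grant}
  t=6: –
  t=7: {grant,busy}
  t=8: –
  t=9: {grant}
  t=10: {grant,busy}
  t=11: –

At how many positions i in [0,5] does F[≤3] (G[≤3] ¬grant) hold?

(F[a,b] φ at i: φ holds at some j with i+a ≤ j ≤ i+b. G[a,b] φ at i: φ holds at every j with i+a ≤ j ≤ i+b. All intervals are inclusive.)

Evaluate at each i in [0,5]:
  i=0: ✗ (none in [0,3])
  i=1: ✗ (none in [1,4])
  i=2: ✗ (none in [2,5])
  i=3: ✗ (none in [3,6])
  i=4: ✗ (none in [4,7])
  i=5: ✗ (none in [5,8])
Positions where it holds: {} → 0.

0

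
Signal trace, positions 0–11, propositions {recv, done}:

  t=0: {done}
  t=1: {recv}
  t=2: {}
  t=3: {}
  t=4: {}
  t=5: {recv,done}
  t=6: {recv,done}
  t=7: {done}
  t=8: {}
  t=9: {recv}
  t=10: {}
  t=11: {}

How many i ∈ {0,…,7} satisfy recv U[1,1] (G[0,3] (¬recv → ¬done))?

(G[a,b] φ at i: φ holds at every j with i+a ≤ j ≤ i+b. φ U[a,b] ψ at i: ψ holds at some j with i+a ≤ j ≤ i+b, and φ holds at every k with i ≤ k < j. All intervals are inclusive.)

Evaluate at each i in [0,7]:
  i=0: ✗ (lhs fails at k=0 before rhs at j=1)
  i=1: ✓ (rhs at j=2; lhs holds on [1,1])
  i=2: ✗ (lhs fails at k=2 before rhs at j=3)
  i=3: ✗ (no rhs in [4,4])
  i=4: ✗ (no rhs in [5,5])
  i=5: ✗ (no rhs in [6,6])
  i=6: ✗ (no rhs in [7,7])
  i=7: ✗ (lhs fails at k=7 before rhs at j=8)
Positions where it holds: {1} → 1.

1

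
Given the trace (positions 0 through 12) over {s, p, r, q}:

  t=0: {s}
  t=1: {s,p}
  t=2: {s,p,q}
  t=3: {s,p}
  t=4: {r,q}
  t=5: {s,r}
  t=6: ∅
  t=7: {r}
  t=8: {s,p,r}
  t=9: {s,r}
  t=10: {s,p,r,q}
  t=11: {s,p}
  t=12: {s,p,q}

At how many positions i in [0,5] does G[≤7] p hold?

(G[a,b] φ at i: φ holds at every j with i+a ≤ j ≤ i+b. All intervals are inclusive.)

0

Evaluate at each i in [0,5]:
  i=0: ✗ (fails at j=0)
  i=1: ✗ (fails at j=4)
  i=2: ✗ (fails at j=4)
  i=3: ✗ (fails at j=4)
  i=4: ✗ (fails at j=4)
  i=5: ✗ (fails at j=5)
Positions where it holds: {} → 0.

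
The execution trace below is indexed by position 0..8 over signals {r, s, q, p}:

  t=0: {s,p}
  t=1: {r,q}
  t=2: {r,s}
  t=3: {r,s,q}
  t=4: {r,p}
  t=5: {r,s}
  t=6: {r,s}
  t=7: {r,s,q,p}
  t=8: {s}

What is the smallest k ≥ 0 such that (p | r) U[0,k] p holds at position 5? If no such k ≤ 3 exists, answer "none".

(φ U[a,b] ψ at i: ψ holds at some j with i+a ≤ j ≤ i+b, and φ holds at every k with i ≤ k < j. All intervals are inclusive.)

2

Need earliest j ≥ 5 with p, and (p | r) at every k in [5,j-1].
  j=5: rhs fails.
  j=6: rhs fails.
  j=7: rhs holds; lhs holds on [5,6]. k = 2.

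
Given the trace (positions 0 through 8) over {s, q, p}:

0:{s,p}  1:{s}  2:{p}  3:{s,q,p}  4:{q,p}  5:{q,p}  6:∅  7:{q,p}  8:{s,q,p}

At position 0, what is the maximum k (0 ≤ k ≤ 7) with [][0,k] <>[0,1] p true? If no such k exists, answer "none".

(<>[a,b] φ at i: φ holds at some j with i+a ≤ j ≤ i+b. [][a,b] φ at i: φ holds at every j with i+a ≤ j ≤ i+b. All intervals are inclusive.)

7

<>[0,1] p must hold from j=0 onward; find where it first fails.
  j=0: holds
  j=1: holds
  j=2: holds
  j=3: holds
  j=4: holds
  j=5: holds
  j=6: holds
  j=7: holds
Holds through j=7; largest k = 7.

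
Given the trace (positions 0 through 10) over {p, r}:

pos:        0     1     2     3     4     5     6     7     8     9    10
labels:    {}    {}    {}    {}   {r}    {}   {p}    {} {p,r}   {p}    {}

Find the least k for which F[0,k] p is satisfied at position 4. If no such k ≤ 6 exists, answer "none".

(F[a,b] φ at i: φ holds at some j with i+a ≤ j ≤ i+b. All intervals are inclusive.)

2

Scan j = 4,5,… for p:
  j=4: fails
  j=5: fails
  j=6: holds
First hit at j=6, so smallest k = 6-4 = 2.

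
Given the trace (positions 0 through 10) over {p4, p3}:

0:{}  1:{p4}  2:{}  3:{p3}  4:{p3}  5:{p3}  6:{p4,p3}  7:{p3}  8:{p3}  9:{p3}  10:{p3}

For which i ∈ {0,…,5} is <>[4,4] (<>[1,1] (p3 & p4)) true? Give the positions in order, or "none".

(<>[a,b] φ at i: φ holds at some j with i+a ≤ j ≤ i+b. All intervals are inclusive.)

1

Evaluate at each i in [0,5]:
  i=0: ✗ (none in [4,4])
  i=1: ✓ (witness j=5)
  i=2: ✗ (none in [6,6])
  i=3: ✗ (none in [7,7])
  i=4: ✗ (none in [8,8])
  i=5: ✗ (none in [9,9])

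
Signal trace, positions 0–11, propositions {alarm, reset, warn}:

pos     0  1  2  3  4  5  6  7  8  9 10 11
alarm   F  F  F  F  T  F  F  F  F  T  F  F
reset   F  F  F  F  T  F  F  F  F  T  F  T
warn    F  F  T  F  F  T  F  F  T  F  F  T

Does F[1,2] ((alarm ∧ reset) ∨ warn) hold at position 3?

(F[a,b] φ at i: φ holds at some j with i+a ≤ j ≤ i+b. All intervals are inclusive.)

Yes

Check ((alarm ∧ reset) ∨ warn) at each j in [4,5]:
  j=4: true
  j=5: true
Found at j=4 → formula holds.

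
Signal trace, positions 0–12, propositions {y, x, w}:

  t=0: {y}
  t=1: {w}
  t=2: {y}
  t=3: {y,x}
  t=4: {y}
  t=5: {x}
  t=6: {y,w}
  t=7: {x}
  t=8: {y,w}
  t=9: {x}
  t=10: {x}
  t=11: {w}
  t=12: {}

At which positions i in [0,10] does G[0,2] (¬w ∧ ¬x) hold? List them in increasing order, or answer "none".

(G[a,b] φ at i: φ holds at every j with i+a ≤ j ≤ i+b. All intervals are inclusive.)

none

Evaluate at each i in [0,10]:
  i=0: ✗ (fails at j=1)
  i=1: ✗ (fails at j=1)
  i=2: ✗ (fails at j=3)
  i=3: ✗ (fails at j=3)
  i=4: ✗ (fails at j=5)
  i=5: ✗ (fails at j=5)
  i=6: ✗ (fails at j=6)
  i=7: ✗ (fails at j=7)
  i=8: ✗ (fails at j=8)
  i=9: ✗ (fails at j=9)
  i=10: ✗ (fails at j=10)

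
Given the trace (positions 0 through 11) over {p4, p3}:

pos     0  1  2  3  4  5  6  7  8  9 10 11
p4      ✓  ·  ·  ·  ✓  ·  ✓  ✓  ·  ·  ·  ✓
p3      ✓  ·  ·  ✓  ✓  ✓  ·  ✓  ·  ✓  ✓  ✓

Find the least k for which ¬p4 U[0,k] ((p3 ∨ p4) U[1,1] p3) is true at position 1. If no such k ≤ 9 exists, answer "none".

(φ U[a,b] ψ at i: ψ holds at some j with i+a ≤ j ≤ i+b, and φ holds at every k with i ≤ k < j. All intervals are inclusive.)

2

Need earliest j ≥ 1 with ((p3 ∨ p4) U[1,1] p3), and ¬p4 at every k in [1,j-1].
  j=1: rhs fails.
  j=2: rhs fails.
  j=3: rhs holds; lhs holds on [1,2]. k = 2.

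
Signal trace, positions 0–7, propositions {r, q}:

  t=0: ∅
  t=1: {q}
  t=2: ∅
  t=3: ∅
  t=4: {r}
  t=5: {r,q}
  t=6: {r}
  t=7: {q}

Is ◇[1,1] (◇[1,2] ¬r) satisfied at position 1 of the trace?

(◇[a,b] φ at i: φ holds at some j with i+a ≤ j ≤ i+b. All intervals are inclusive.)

Check ◇[1,2] ¬r at each j in [2,2]:
  j=2: holds (witness at 3)
Found at j=2 → formula holds.

Holds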